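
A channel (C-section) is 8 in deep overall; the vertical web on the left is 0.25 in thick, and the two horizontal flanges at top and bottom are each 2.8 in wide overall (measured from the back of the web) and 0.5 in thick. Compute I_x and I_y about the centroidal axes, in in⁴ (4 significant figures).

Treat the section as a set of non-overlapping primitives; coordinates are from the bounding-box lower-left.
Web: 0.25 × 8, A = 2 in², y = 4 in, Ī = 10.6667 in⁴.
Top flange (beyond web): 2.55 × 0.5, A = 1.275 in², y = 7.75 in, Ī = 0.0265625 in⁴.
Bottom flange (beyond web): 2.55 × 0.5, A = 1.275 in², y = 0.25 in, Ī = 0.0265625 in⁴.
By symmetry the centroid is at mid-height, ȳ = 4 in.
Transfer each piece to the centroidal x-axis using Ī + A·d² with d = y − 4:
  web: d = 0 in → contributes +10.6667 in⁴
  top flange (beyond web): d = 3.75 in → contributes +17.9563 in⁴
  bottom flange (beyond web): d = -3.75 in → contributes +17.9563 in⁴
Total I = 46.5792 in⁴.
For the y-axis: x̄ = 0.909615 in.
Repeating about the centroidal y-axis gives I_y = 3.58912 in⁴.

I_x ≈ 46.58 in⁴, I_y ≈ 3.589 in⁴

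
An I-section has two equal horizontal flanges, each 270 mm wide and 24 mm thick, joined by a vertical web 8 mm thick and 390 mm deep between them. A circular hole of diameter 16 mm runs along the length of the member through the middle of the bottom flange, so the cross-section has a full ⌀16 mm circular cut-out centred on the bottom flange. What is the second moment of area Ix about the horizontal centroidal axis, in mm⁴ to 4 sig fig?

Split into non-overlapping primitives; take the origin at the lower-left of the bounding box.
Bottom flange: 270 × 24, A = 6 480 mm², y = 12 mm, Ī = 311 040 mm⁴.
Web: 8 × 390, A = 3 120 mm², y = 219 mm, Ī = 39 546 000 mm⁴.
Top flange: 270 × 24, A = 6 480 mm², y = 426 mm, Ī = 311 040 mm⁴.
Hole (subtracted): ⌀16, A = 201.062 mm², y = 12 mm, Ī = 3216.99 mm⁴.
Centroid: ȳ = ΣA·y / ΣA = 221.621 mm.
Transfer each piece to the horizontal centroidal axis using Ī + A·d² with d = y − 221.621:
  bottom flange: d = -209.621 mm → contributes +285 048 676 mm⁴
  web: d = -2.62107 mm → contributes +39 567 434 mm⁴
  top flange: d = 204.379 mm → contributes +270 985 479 mm⁴
  hole: d = -209.621 mm → contributes −8 838 078 mm⁴
Total I = 586 763 512 mm⁴.

Ix ≈ 5.868 × 10⁸ mm⁴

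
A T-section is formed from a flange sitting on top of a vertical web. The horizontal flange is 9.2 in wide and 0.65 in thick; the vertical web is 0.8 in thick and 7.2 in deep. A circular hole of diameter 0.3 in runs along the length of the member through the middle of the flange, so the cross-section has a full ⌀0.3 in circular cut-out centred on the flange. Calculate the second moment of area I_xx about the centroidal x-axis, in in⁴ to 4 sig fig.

I_xx ≈ 70.03 in⁴

Break the section into simple shapes (no overlaps), measuring from the bottom-left corner of the bounding box.
Flange: 9.2 × 0.65, A = 5.98 in², y = 7.525 in, Ī = 0.210546 in⁴.
Web: 0.8 × 7.2, A = 5.76 in², y = 3.6 in, Ī = 24.8832 in⁴.
Hole (subtracted): ⌀0.3, A = 0.0706858 in², y = 7.525 in, Ī = 0.000397608 in⁴.
Centroid: ȳ = ΣA·y / ΣA = 5.58761 in.
Transfer each piece to the centroidal x-axis using Ī + A·d² with d = y − 5.58761:
  flange: d = 1.93739 in → contributes +22.6563 in⁴
  web: d = -1.98761 in → contributes +47.6386 in⁴
  hole: d = 1.93739 in → contributes −0.265715 in⁴
Total I = 70.0293 in⁴.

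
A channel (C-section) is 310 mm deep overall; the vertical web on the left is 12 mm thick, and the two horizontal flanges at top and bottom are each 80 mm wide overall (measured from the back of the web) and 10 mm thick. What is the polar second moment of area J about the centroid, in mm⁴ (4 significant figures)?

Treat the section as a set of non-overlapping primitives; coordinates are from the bounding-box lower-left.
Web: 12 × 310, A = 3 720 mm², y = 155 mm, Ī = 29 791 000 mm⁴.
Top flange (beyond web): 68 × 10, A = 680 mm², y = 305 mm, Ī = 5666.67 mm⁴.
Bottom flange (beyond web): 68 × 10, A = 680 mm², y = 5 mm, Ī = 5666.67 mm⁴.
By symmetry the centroid is at mid-height, ȳ = 155 mm.
Transfer each piece to the centroidal x-axis using Ī + A·d² with d = y − 155:
  web: d = 0 mm → contributes +29 791 000 mm⁴
  top flange (beyond web): d = 150 mm → contributes +15 305 667 mm⁴
  bottom flange (beyond web): d = -150 mm → contributes +15 305 667 mm⁴
Total I = 60 402 333 mm⁴.
For the y-axis: x̄ = 16.7087 mm.
Repeating about the centroidal y-axis gives I_y = 2 162 142 mm⁴.
Polar second moment: J = I_x + I_y = 62 564 475 mm⁴.

J ≈ 6.256 × 10⁷ mm⁴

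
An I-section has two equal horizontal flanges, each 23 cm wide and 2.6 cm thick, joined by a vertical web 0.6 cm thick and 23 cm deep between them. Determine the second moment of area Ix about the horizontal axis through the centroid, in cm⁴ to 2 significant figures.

Decompose the section into non-overlapping parts with the origin at the bottom-left of its bounding rectangle.
Bottom flange: 23 × 2.6, A = 59.8 cm², y = 1.3 cm, Ī = 33.69 cm⁴.
Web: 0.6 × 23, A = 13.8 cm², y = 14.1 cm, Ī = 608.4 cm⁴.
Top flange: 23 × 2.6, A = 59.8 cm², y = 26.9 cm, Ī = 33.69 cm⁴.
By symmetry the centroid is at mid-height, ȳ = 14.1 cm.
Transfer each piece to the horizontal axis through the centroid using Ī + A·d² with d = y − 14.1:
  bottom flange: d = -12.8 cm → contributes +9 831 cm⁴
  web: d = 0 cm → contributes +608.4 cm⁴
  top flange: d = 12.8 cm → contributes +9 831 cm⁴
Total I = 20 271 cm⁴.

Ix ≈ 2.0 × 10⁴ cm⁴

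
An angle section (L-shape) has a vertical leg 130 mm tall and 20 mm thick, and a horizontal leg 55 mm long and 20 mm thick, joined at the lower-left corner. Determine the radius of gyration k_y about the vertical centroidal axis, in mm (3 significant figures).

k_y ≈ 13.2 mm

Treat the section as a set of non-overlapping primitives; coordinates are from the bounding-box lower-left.
Vertical leg: 20 × 130, A = 2 600 mm², x = 10 mm, Ī = 86 667 mm⁴.
Horizontal leg (remainder): 35 × 20, A = 700 mm², x = 37.5 mm, Ī = 71 458 mm⁴.
Centroid: x̄ = ΣA·x / ΣA = 15.833 mm.
Transfer each piece to the vertical centroidal axis using Ī + A·d² with d = x − 15.833:
  vertical leg: d = -5.8333 mm → contributes +175 139 mm⁴
  horizontal leg (remainder): d = 21.667 mm → contributes +400 069 mm⁴
Total I = 575 208 mm⁴.
Radius of gyration: k = √(I/A) = √(575 208 / 3 300) = 13.202 mm.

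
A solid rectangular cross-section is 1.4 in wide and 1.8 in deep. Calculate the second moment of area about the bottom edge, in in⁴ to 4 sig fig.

The section: 1.4 × 1.8, A = 2.52 in², y = 0.9 in, Ī = 0.6804 in⁴.
Transfer it to the base of the section using Ī + A·d² with d = y − 0:
  the section: d = 0.9 in → contributes +2.7216 in⁴
Total I = 2.7216 in⁴.

I_base ≈ 2.722 in⁴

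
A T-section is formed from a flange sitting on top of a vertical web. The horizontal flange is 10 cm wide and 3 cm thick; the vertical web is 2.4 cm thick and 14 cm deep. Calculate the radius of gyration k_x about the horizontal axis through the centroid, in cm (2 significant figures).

Break the section into simple shapes (no overlaps), measuring from the bottom-left corner of the bounding box.
Flange: 10 × 3, A = 30 cm², y = 15.5 cm, Ī = 22.5 cm⁴.
Web: 2.4 × 14, A = 33.6 cm², y = 7 cm, Ī = 548.8 cm⁴.
Centroid: ȳ = ΣA·y / ΣA = 11.01 cm.
Transfer each piece to the horizontal axis through the centroid using Ī + A·d² with d = y − 11.01:
  flange: d = 4.491 cm → contributes +627.5 cm⁴
  web: d = -4.009 cm → contributes +1 089 cm⁴
Total I = 1 716 cm⁴.
Radius of gyration: k = √(I/A) = √(1 716 / 63.6) = 5.195 cm.

k_x ≈ 5.2 cm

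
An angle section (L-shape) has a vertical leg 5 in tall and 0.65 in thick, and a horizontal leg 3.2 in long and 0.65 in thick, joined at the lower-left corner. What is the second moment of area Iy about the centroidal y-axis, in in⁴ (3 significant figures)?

Treat the section as a set of non-overlapping primitives; coordinates are from the bounding-box lower-left.
Vertical leg: 0.65 × 5, A = 3.25 in², x = 0.325 in, Ī = 0.11443 in⁴.
Horizontal leg (remainder): 2.55 × 0.65, A = 1.6575 in², x = 1.925 in, Ī = 0.89816 in⁴.
Centroid: x̄ = ΣA·x / ΣA = 0.8654 in.
Transfer each piece to the centroidal y-axis using Ī + A·d² with d = x − 0.8654:
  vertical leg: d = -0.5404 in → contributes +1.0635 in⁴
  horizontal leg (remainder): d = 1.0596 in → contributes +2.7591 in⁴
Total I = 3.8227 in⁴.

Iy ≈ 3.82 in⁴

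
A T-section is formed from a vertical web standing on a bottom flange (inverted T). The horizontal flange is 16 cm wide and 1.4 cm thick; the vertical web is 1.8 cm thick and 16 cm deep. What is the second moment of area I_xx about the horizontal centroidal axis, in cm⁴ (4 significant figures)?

Decompose the section into non-overlapping parts with the origin at the bottom-left of its bounding rectangle.
Flange: 16 × 1.4, A = 22.4 cm², y = 0.7 cm, Ī = 3.65867 cm⁴.
Web: 1.8 × 16, A = 28.8 cm², y = 9.4 cm, Ī = 614.4 cm⁴.
Centroid: ȳ = ΣA·y / ΣA = 5.59375 cm.
Transfer each piece to the horizontal centroidal axis using Ī + A·d² with d = y − 5.59375:
  flange: d = -4.89375 cm → contributes +540.112 cm⁴
  web: d = 3.80625 cm → contributes +1031.64 cm⁴
Total I = 1571.75 cm⁴.

I_xx ≈ 1572 cm⁴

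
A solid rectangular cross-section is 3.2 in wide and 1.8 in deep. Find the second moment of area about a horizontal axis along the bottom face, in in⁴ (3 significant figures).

The section: 3.2 × 1.8, A = 5.76 in², y = 0.9 in, Ī = 1.5552 in⁴.
Transfer it to the bottom edge using Ī + A·d² with d = y − 0:
  the section: d = 0.9 in → contributes +6.2208 in⁴
Total I = 6.2208 in⁴.

I_base ≈ 6.22 in⁴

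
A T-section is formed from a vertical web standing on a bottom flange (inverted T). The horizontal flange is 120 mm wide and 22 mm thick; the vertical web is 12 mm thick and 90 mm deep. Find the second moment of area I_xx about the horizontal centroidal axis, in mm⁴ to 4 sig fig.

I_xx ≈ 3.239 × 10⁶ mm⁴

Decompose the section into non-overlapping parts with the origin at the bottom-left of its bounding rectangle.
Flange: 120 × 22, A = 2 640 mm², y = 11 mm, Ī = 106 480 mm⁴.
Web: 12 × 90, A = 1 080 mm², y = 67 mm, Ī = 729 000 mm⁴.
Centroid: ȳ = ΣA·y / ΣA = 27.2581 mm.
Transfer each piece to the horizontal centroidal axis using Ī + A·d² with d = y − 27.2581:
  flange: d = -16.2581 mm → contributes +804 297 mm⁴
  web: d = 39.7419 mm → contributes +2 434 775 mm⁴
Total I = 3 239 072 mm⁴.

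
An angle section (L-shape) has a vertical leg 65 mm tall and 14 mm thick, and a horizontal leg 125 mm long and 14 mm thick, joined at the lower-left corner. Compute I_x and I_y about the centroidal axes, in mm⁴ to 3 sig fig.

I_x ≈ 7.19 × 10⁵ mm⁴, I_y ≈ 3.85 × 10⁶ mm⁴

Split into non-overlapping primitives; take the origin at the lower-left of the bounding box.
Vertical leg: 14 × 65, A = 910 mm², y = 32.5 mm, Ī = 320 396 mm⁴.
Horizontal leg (remainder): 111 × 14, A = 1 554 mm², y = 7 mm, Ī = 25 382 mm⁴.
Centroid: ȳ = ΣA·y / ΣA = 16.418 mm.
Transfer each piece to the centroidal x-axis using Ī + A·d² with d = y − 16.418:
  vertical leg: d = 16.082 mm → contributes +555 761 mm⁴
  horizontal leg (remainder): d = -9.4176 mm → contributes +163 209 mm⁴
Total I = 718 970 mm⁴.
For the y-axis: x̄ = 46.418 mm.
Repeating about the centroidal y-axis gives I_y = 3 852 310 mm⁴.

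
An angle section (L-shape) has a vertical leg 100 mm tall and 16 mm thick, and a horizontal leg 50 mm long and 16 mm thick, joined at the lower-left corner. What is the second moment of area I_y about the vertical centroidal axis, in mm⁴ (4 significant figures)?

I_y ≈ 3.403 × 10⁵ mm⁴

Split into non-overlapping primitives; take the origin at the lower-left of the bounding box.
Vertical leg: 16 × 100, A = 1 600 mm², x = 8 mm, Ī = 34133.3 mm⁴.
Horizontal leg (remainder): 34 × 16, A = 544 mm², x = 33 mm, Ī = 52405.3 mm⁴.
Centroid: x̄ = ΣA·x / ΣA = 14.3433 mm.
Transfer each piece to the vertical centroidal axis using Ī + A·d² with d = x − 14.3433:
  vertical leg: d = -6.34328 mm → contributes +98512.9 mm⁴
  horizontal leg (remainder): d = 18.6567 mm → contributes +241 757 mm⁴
Total I = 340 270 mm⁴.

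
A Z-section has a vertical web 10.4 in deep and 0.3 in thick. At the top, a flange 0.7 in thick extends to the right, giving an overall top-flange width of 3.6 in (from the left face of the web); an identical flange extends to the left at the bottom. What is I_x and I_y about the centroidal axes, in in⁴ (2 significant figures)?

Break the section into simple shapes (no overlaps), measuring from the bottom-left corner of the bounding box.
Web: 0.3 × 10.4, A = 3.12 in², y = 5.2 in, Ī = 28.12 in⁴.
Top flange (beyond web): 3.3 × 0.7, A = 2.31 in², y = 10.05 in, Ī = 0.09433 in⁴.
Bottom flange (beyond web): 3.3 × 0.7, A = 2.31 in², y = 0.35 in, Ī = 0.09433 in⁴.
Centroid: ȳ = ΣA·y / ΣA = 5.2 in.
Transfer each piece to the centroidal x-axis using Ī + A·d² with d = y − 5.2:
  web: d = 0 in → contributes +28.12 in⁴
  top flange (beyond web): d = 4.85 in → contributes +54.43 in⁴
  bottom flange (beyond web): d = -4.85 in → contributes +54.43 in⁴
Total I = 137 in⁴.
For the y-axis: x̄ = 3.45 in.
Repeating about the centroidal y-axis gives I_y = 19.18 in⁴.

I_x ≈ 140 in⁴, I_y ≈ 19 in⁴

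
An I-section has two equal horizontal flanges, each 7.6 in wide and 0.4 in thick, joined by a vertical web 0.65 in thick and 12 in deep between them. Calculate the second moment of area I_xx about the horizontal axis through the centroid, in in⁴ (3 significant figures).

Treat the section as a set of non-overlapping primitives; coordinates are from the bounding-box lower-left.
Bottom flange: 7.6 × 0.4, A = 3.04 in², y = 0.2 in, Ī = 0.040533 in⁴.
Web: 0.65 × 12, A = 7.8 in², y = 6.4 in, Ī = 93.6 in⁴.
Top flange: 7.6 × 0.4, A = 3.04 in², y = 12.6 in, Ī = 0.040533 in⁴.
By symmetry the centroid is at mid-height, ȳ = 6.4 in.
Transfer each piece to the horizontal axis through the centroid using Ī + A·d² with d = y − 6.4:
  bottom flange: d = -6.2 in → contributes +116.9 in⁴
  web: d = 0 in → contributes +93.6 in⁴
  top flange: d = 6.2 in → contributes +116.9 in⁴
Total I = 327.4 in⁴.

I_xx ≈ 327 in⁴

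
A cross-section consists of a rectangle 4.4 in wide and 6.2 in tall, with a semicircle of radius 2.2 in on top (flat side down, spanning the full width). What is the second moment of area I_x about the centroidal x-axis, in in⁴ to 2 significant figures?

I_x ≈ 190 in⁴

Split into non-overlapping primitives; take the origin at the lower-left of the bounding box.
Rectangular body: 4.4 × 6.2, A = 27.28 in², y = 3.1 in, Ī = 87.39 in⁴.
Semicircular cap: semicircle r = 2.2, A = 7.603 in², y = 7.134 in, Ī = 2.571 in⁴.
Centroid: ȳ = ΣA·y / ΣA = 3.979 in.
Transfer each piece to the centroidal x-axis using Ī + A·d² with d = y − 3.979:
  rectangular body: d = -0.8791 in → contributes +108.5 in⁴
  semicircular cap: d = 3.155 in → contributes +78.23 in⁴
Total I = 186.7 in⁴.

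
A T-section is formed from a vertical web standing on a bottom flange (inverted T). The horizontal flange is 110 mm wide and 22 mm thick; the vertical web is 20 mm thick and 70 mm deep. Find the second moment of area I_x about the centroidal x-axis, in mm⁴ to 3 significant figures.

Decompose the section into non-overlapping parts with the origin at the bottom-left of its bounding rectangle.
Flange: 110 × 22, A = 2 420 mm², y = 11 mm, Ī = 97 607 mm⁴.
Web: 20 × 70, A = 1 400 mm², y = 57 mm, Ī = 571 667 mm⁴.
Centroid: ȳ = ΣA·y / ΣA = 27.859 mm.
Transfer each piece to the centroidal x-axis using Ī + A·d² with d = y − 27.859:
  flange: d = -16.859 mm → contributes +785 404 mm⁴
  web: d = 29.141 mm → contributes +1 760 573 mm⁴
Total I = 2 545 977 mm⁴.

I_x ≈ 2.55 × 10⁶ mm⁴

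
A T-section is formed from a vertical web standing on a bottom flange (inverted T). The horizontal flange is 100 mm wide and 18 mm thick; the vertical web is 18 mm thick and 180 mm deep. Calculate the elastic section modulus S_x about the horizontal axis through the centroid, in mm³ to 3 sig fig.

S_x ≈ 1.61 × 10⁵ mm³

Decompose the section into non-overlapping parts with the origin at the bottom-left of its bounding rectangle.
Flange: 100 × 18, A = 1 800 mm², y = 9 mm, Ī = 48 600 mm⁴.
Web: 18 × 180, A = 3 240 mm², y = 108 mm, Ī = 8 748 000 mm⁴.
Centroid: ȳ = ΣA·y / ΣA = 72.643 mm.
Transfer each piece to the horizontal axis through the centroid using Ī + A·d² with d = y − 72.643:
  flange: d = -63.643 mm → contributes +7 339 344 mm⁴
  web: d = 35.357 mm → contributes +12 798 413 mm⁴
Total I = 20 137 757 mm⁴.
Extreme fibre distance c = 125.36 mm; S = I/c = 160 643 mm³.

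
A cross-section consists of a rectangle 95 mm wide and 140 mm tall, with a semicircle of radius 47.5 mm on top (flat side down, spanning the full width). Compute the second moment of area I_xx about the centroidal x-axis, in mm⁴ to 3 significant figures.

Treat the section as a set of non-overlapping primitives; coordinates are from the bounding-box lower-left.
Rectangular body: 95 × 140, A = 13 300 mm², y = 70 mm, Ī = 21 723 333 mm⁴.
Semicircular cap: semicircle r = 47.5, A = 3544.1 mm², y = 160.16 mm, Ī = 558 736 mm⁴.
Centroid: ȳ = ΣA·y / ΣA = 88.97 mm.
Transfer each piece to the centroidal x-axis using Ī + A·d² with d = y − 88.97:
  rectangular body: d = -18.97 mm → contributes +26 509 567 mm⁴
  semicircular cap: d = 71.189 mm → contributes +18 520 066 mm⁴
Total I = 45 029 633 mm⁴.

I_xx ≈ 4.50 × 10⁷ mm⁴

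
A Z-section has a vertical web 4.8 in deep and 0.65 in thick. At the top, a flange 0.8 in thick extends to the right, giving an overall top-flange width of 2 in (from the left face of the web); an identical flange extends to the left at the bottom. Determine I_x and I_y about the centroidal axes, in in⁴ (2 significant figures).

Break the section into simple shapes (no overlaps), measuring from the bottom-left corner of the bounding box.
Web: 0.65 × 4.8, A = 3.12 in², y = 2.4 in, Ī = 5.99 in⁴.
Top flange (beyond web): 1.35 × 0.8, A = 1.08 in², y = 4.4 in, Ī = 0.0576 in⁴.
Bottom flange (beyond web): 1.35 × 0.8, A = 1.08 in², y = 0.4 in, Ī = 0.0576 in⁴.
Centroid: ȳ = ΣA·y / ΣA = 2.4 in.
Transfer each piece to the centroidal x-axis using Ī + A·d² with d = y − 2.4:
  web: d = 0 in → contributes +5.99 in⁴
  top flange (beyond web): d = 2 in → contributes +4.378 in⁴
  bottom flange (beyond web): d = -2 in → contributes +4.378 in⁴
Total I = 14.75 in⁴.
For the y-axis: x̄ = 1.675 in.
Repeating about the centroidal y-axis gives I_y = 2.598 in⁴.

I_x ≈ 15 in⁴, I_y ≈ 2.6 in⁴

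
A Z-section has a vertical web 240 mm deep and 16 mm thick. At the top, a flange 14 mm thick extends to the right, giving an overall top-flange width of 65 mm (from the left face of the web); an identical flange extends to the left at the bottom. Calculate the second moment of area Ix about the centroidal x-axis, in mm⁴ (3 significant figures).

Split into non-overlapping primitives; take the origin at the lower-left of the bounding box.
Web: 16 × 240, A = 3 840 mm², y = 120 mm, Ī = 18 432 000 mm⁴.
Top flange (beyond web): 49 × 14, A = 686 mm², y = 233 mm, Ī = 11 205 mm⁴.
Bottom flange (beyond web): 49 × 14, A = 686 mm², y = 7 mm, Ī = 11 205 mm⁴.
Centroid: ȳ = ΣA·y / ΣA = 120 mm.
Transfer each piece to the centroidal x-axis using Ī + A·d² with d = y − 120:
  web: d = 0 mm → contributes +18 432 000 mm⁴
  top flange (beyond web): d = 113 mm → contributes +8 770 739 mm⁴
  bottom flange (beyond web): d = -113 mm → contributes +8 770 739 mm⁴
Total I = 35 973 477 mm⁴.

Ix ≈ 3.60 × 10⁷ mm⁴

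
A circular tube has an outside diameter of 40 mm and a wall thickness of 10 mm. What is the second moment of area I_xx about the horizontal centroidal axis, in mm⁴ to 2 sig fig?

I_xx ≈ 1.2 × 10⁵ mm⁴

Decompose the section into non-overlapping parts with the origin at the bottom-left of its bounding rectangle.
Outer circle: ⌀40, A = 1 257 mm², y = 20 mm, Ī = 125 664 mm⁴.
Bore (subtracted): ⌀20, A = 314.2 mm², y = 20 mm, Ī = 7 854 mm⁴.
By symmetry the centroid is at mid-height, ȳ = 20 mm.
All pieces are centred on the horizontal centroidal axis, so I = ΣĪ (holes subtracted) = 117 810 mm⁴.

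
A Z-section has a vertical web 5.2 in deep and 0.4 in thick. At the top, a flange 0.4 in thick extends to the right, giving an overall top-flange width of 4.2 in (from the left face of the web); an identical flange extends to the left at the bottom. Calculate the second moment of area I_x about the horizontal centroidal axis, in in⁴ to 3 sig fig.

I_x ≈ 22.2 in⁴

Split into non-overlapping primitives; take the origin at the lower-left of the bounding box.
Web: 0.4 × 5.2, A = 2.08 in², y = 2.6 in, Ī = 4.6869 in⁴.
Top flange (beyond web): 3.8 × 0.4, A = 1.52 in², y = 5 in, Ī = 0.020267 in⁴.
Bottom flange (beyond web): 3.8 × 0.4, A = 1.52 in², y = 0.2 in, Ī = 0.020267 in⁴.
Centroid: ȳ = ΣA·y / ΣA = 2.6 in.
Transfer each piece to the horizontal centroidal axis using Ī + A·d² with d = y − 2.6:
  web: d = 0 in → contributes +4.6869 in⁴
  top flange (beyond web): d = 2.4 in → contributes +8.7755 in⁴
  bottom flange (beyond web): d = -2.4 in → contributes +8.7755 in⁴
Total I = 22.238 in⁴.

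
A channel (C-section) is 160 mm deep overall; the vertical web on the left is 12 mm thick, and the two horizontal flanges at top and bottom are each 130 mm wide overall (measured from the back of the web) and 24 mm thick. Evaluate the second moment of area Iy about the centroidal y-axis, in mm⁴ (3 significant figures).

Iy ≈ 1.27 × 10⁷ mm⁴

Decompose the section into non-overlapping parts with the origin at the bottom-left of its bounding rectangle.
Web: 12 × 160, A = 1 920 mm², x = 6 mm, Ī = 23 040 mm⁴.
Top flange (beyond web): 118 × 24, A = 2 832 mm², x = 71 mm, Ī = 3 286 064 mm⁴.
Bottom flange (beyond web): 118 × 24, A = 2 832 mm², x = 71 mm, Ī = 3 286 064 mm⁴.
Centroid: x̄ = ΣA·x / ΣA = 54.544 mm.
Transfer each piece to the centroidal y-axis using Ī + A·d² with d = x − 54.544:
  web: d = -48.544 mm → contributes +4 547 615 mm⁴
  top flange (beyond web): d = 16.456 mm → contributes +4 052 941 mm⁴
  bottom flange (beyond web): d = 16.456 mm → contributes +4 052 941 mm⁴
Total I = 12 653 497 mm⁴.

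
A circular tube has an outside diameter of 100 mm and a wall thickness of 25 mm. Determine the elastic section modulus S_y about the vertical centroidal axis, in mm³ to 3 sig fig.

S_y ≈ 9.20 × 10⁴ mm³

Split into non-overlapping primitives; take the origin at the lower-left of the bounding box.
Outer circle: ⌀100, A = 7 854 mm², x = 50 mm, Ī = 4 908 739 mm⁴.
Bore (subtracted): ⌀50, A = 1963.5 mm², x = 50 mm, Ī = 306 796 mm⁴.
By symmetry the centroid is at mid-width, x̄ = 50 mm.
All pieces are centred on the vertical centroidal axis, so I = ΣĪ (holes subtracted) = 4 601 942 mm⁴.
Extreme fibre distance c = 50 mm; S = I/c = 92 039 mm³.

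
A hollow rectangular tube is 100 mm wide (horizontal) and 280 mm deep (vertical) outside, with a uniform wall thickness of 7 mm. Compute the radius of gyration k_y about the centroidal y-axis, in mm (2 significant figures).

Break the section into simple shapes (no overlaps), measuring from the bottom-left corner of the bounding box.
Outer rectangle: 100 × 280, A = 28 000 mm², x = 50 mm, Ī = 23 333 333 mm⁴.
Inner void (subtracted): 86 × 266, A = 22 876 mm², x = 50 mm, Ī = 14 099 241 mm⁴.
By symmetry the centroid is at mid-width, x̄ = 50 mm.
All pieces are centred on the centroidal y-axis, so I = ΣĪ (holes subtracted) = 9 234 092 mm⁴.
Radius of gyration: k = √(I/A) = √(9 234 092 / 5 124) = 42.45 mm.

k_y ≈ 42 mm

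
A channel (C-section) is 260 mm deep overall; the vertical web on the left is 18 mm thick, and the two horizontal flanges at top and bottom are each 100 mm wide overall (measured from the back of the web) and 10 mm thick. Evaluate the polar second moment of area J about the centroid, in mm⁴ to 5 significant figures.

J ≈ 5.6084 × 10⁷ mm⁴

Decompose the section into non-overlapping parts with the origin at the bottom-left of its bounding rectangle.
Web: 18 × 260, A = 4 680 mm², y = 130 mm, Ī = 26 364 000 mm⁴.
Top flange (beyond web): 82 × 10, A = 820 mm², y = 255 mm, Ī = 6833.333 mm⁴.
Bottom flange (beyond web): 82 × 10, A = 820 mm², y = 5 mm, Ī = 6833.333 mm⁴.
By symmetry the centroid is at mid-height, ȳ = 130 mm.
Transfer each piece to the centroidal x-axis using Ī + A·d² with d = y − 130:
  web: d = 0 mm → contributes +26 364 000 mm⁴
  top flange (beyond web): d = 125 mm → contributes +12 819 333 mm⁴
  bottom flange (beyond web): d = -125 mm → contributes +12 819 333 mm⁴
Total I = 52 002 667 mm⁴.
For the y-axis: x̄ = 21.97468 mm.
Repeating about the centroidal y-axis gives I_y = 4 081 383 mm⁴.
Polar second moment: J = I_x + I_y = 56 084 049 mm⁴.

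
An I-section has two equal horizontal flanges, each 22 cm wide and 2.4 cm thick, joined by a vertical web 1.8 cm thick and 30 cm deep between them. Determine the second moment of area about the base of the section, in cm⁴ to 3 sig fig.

I_base ≈ 8.01 × 10⁴ cm⁴

Break the section into simple shapes (no overlaps), measuring from the bottom-left corner of the bounding box.
Bottom flange: 22 × 2.4, A = 52.8 cm², y = 1.2 cm, Ī = 25.344 cm⁴.
Web: 1.8 × 30, A = 54 cm², y = 17.4 cm, Ī = 4 050 cm⁴.
Top flange: 22 × 2.4, A = 52.8 cm², y = 33.6 cm, Ī = 25.344 cm⁴.
Transfer each piece to the bottom edge using Ī + A·d² with d = y − 0:
  bottom flange: d = 1.2 cm → contributes +101.38 cm⁴
  web: d = 17.4 cm → contributes +20 399 cm⁴
  top flange: d = 33.6 cm → contributes +59 634 cm⁴
Total I = 80 135 cm⁴.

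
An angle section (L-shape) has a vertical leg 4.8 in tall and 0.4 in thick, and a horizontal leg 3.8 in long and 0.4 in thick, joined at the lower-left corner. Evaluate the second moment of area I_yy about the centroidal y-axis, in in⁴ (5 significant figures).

Treat the section as a set of non-overlapping primitives; coordinates are from the bounding-box lower-left.
Vertical leg: 0.4 × 4.8, A = 1.92 in², x = 0.2 in, Ī = 0.0256 in⁴.
Horizontal leg (remainder): 3.4 × 0.4, A = 1.36 in², x = 2.1 in, Ī = 1.310133 in⁴.
Centroid: x̄ = ΣA·x / ΣA = 0.9878049 in.
Transfer each piece to the centroidal y-axis using Ī + A·d² with d = x − 0.9878049:
  vertical leg: d = -0.7878049 in → contributes +1.217222 in⁴
  horizontal leg (remainder): d = 1.112195 in → contributes +2.992423 in⁴
Total I = 4.209646 in⁴.

I_yy ≈ 4.2096 in⁴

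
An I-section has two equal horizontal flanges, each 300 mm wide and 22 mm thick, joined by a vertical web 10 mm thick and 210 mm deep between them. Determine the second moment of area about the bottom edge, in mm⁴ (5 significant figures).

Split into non-overlapping primitives; take the origin at the lower-left of the bounding box.
Bottom flange: 300 × 22, A = 6 600 mm², y = 11 mm, Ī = 266 200 mm⁴.
Web: 10 × 210, A = 2 100 mm², y = 127 mm, Ī = 7 717 500 mm⁴.
Top flange: 300 × 22, A = 6 600 mm², y = 243 mm, Ī = 266 200 mm⁴.
Transfer each piece to the bottom edge using Ī + A·d² with d = y − 0:
  bottom flange: d = 11 mm → contributes +1 064 800 mm⁴
  web: d = 127 mm → contributes +41 588 400 mm⁴
  top flange: d = 243 mm → contributes +389 989 600 mm⁴
Total I = 432 642 800 mm⁴.

I_base ≈ 4.3264 × 10⁸ mm⁴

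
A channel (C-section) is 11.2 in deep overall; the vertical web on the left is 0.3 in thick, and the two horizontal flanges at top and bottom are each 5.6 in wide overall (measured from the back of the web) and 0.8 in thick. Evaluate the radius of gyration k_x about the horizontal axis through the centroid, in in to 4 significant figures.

Decompose the section into non-overlapping parts with the origin at the bottom-left of its bounding rectangle.
Web: 0.3 × 11.2, A = 3.36 in², y = 5.6 in, Ī = 35.1232 in⁴.
Top flange (beyond web): 5.3 × 0.8, A = 4.24 in², y = 10.8 in, Ī = 0.226133 in⁴.
Bottom flange (beyond web): 5.3 × 0.8, A = 4.24 in², y = 0.4 in, Ī = 0.226133 in⁴.
By symmetry the centroid is at mid-height, ȳ = 5.6 in.
Transfer each piece to the horizontal axis through the centroid using Ī + A·d² with d = y − 5.6:
  web: d = 0 in → contributes +35.1232 in⁴
  top flange (beyond web): d = 5.2 in → contributes +114.876 in⁴
  bottom flange (beyond web): d = -5.2 in → contributes +114.876 in⁴
Total I = 264.875 in⁴.
Radius of gyration: k = √(I/A) = √(264.875 / 11.84) = 4.72982 in.

k_x ≈ 4.730 in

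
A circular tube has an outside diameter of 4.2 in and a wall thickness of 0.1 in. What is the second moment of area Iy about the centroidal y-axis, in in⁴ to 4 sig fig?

Break the section into simple shapes (no overlaps), measuring from the bottom-left corner of the bounding box.
Outer circle: ⌀4.2, A = 13.8544 in², x = 2.1 in, Ī = 15.2745 in⁴.
Bore (subtracted): ⌀4, A = 12.5664 in², x = 2.1 in, Ī = 12.5664 in⁴.
By symmetry the centroid is at mid-width, x̄ = 2.1 in.
All pieces are centred on the centroidal y-axis, so I = ΣĪ (holes subtracted) = 2.70813 in⁴.

Iy ≈ 2.708 in⁴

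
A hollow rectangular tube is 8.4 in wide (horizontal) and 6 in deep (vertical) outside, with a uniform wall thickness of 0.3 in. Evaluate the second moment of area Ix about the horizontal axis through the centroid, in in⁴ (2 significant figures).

Ix ≈ 49 in⁴

Decompose the section into non-overlapping parts with the origin at the bottom-left of its bounding rectangle.
Outer rectangle: 8.4 × 6, A = 50.4 in², y = 3 in, Ī = 151.2 in⁴.
Inner void (subtracted): 7.8 × 5.4, A = 42.12 in², y = 3 in, Ī = 102.4 in⁴.
By symmetry the centroid is at mid-height, ȳ = 3 in.
All pieces are centred on the horizontal axis through the centroid, so I = ΣĪ (holes subtracted) = 48.85 in⁴.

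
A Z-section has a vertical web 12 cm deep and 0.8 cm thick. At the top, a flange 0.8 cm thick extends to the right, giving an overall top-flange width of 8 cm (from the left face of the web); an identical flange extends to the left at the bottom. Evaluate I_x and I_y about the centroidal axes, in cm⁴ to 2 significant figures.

Split into non-overlapping primitives; take the origin at the lower-left of the bounding box.
Web: 0.8 × 12, A = 9.6 cm², y = 6 cm, Ī = 115.2 cm⁴.
Top flange (beyond web): 7.2 × 0.8, A = 5.76 cm², y = 11.6 cm, Ī = 0.3072 cm⁴.
Bottom flange (beyond web): 7.2 × 0.8, A = 5.76 cm², y = 0.4 cm, Ī = 0.3072 cm⁴.
Centroid: ȳ = ΣA·y / ΣA = 6 cm.
Transfer each piece to the centroidal x-axis using Ī + A·d² with d = y − 6:
  web: d = 0 cm → contributes +115.2 cm⁴
  top flange (beyond web): d = 5.6 cm → contributes +180.9 cm⁴
  bottom flange (beyond web): d = -5.6 cm → contributes +180.9 cm⁴
Total I = 477.1 cm⁴.
For the y-axis: x̄ = 7.6 cm.
Repeating about the centroidal y-axis gives I_y = 234.6 cm⁴.

I_x ≈ 480 cm⁴, I_y ≈ 230 cm⁴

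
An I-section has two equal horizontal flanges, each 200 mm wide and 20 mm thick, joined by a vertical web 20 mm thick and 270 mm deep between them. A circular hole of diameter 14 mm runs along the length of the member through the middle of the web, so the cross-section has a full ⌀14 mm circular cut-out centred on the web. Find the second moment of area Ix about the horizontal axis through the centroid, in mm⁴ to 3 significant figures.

Ix ≈ 2.01 × 10⁸ mm⁴

Decompose the section into non-overlapping parts with the origin at the bottom-left of its bounding rectangle.
Bottom flange: 200 × 20, A = 4 000 mm², y = 10 mm, Ī = 133 333 mm⁴.
Web: 20 × 270, A = 5 400 mm², y = 155 mm, Ī = 32 805 000 mm⁴.
Top flange: 200 × 20, A = 4 000 mm², y = 300 mm, Ī = 133 333 mm⁴.
Hole (subtracted): ⌀14, A = 153.94 mm², y = 155 mm, Ī = 1885.7 mm⁴.
By symmetry the centroid is at mid-height, ȳ = 155 mm.
Transfer each piece to the horizontal axis through the centroid using Ī + A·d² with d = y − 155:
  bottom flange: d = -145 mm → contributes +84 233 333 mm⁴
  web: d = 0 mm → contributes +32 805 000 mm⁴
  top flange: d = 145 mm → contributes +84 233 333 mm⁴
  hole: d = 0 mm → contributes −1885.7 mm⁴
Total I = 201 269 781 mm⁴.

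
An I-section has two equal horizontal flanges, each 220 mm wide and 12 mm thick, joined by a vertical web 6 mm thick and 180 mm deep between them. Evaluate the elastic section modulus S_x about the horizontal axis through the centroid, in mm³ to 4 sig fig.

S_x ≈ 5.063 × 10⁵ mm³

Decompose the section into non-overlapping parts with the origin at the bottom-left of its bounding rectangle.
Bottom flange: 220 × 12, A = 2 640 mm², y = 6 mm, Ī = 31 680 mm⁴.
Web: 6 × 180, A = 1 080 mm², y = 102 mm, Ī = 2 916 000 mm⁴.
Top flange: 220 × 12, A = 2 640 mm², y = 198 mm, Ī = 31 680 mm⁴.
By symmetry the centroid is at mid-height, ȳ = 102 mm.
Transfer each piece to the horizontal axis through the centroid using Ī + A·d² with d = y − 102:
  bottom flange: d = -96 mm → contributes +24 361 920 mm⁴
  web: d = 0 mm → contributes +2 916 000 mm⁴
  top flange: d = 96 mm → contributes +24 361 920 mm⁴
Total I = 51 639 840 mm⁴.
Extreme fibre distance c = 102 mm; S = I/c = 506 273 mm³.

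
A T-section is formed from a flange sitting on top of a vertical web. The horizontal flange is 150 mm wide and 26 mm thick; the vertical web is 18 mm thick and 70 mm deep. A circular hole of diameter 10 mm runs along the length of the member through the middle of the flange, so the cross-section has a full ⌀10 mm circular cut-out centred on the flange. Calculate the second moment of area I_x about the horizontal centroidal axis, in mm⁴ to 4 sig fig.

I_x ≈ 2.917 × 10⁶ mm⁴

Treat the section as a set of non-overlapping primitives; coordinates are from the bounding-box lower-left.
Flange: 150 × 26, A = 3 900 mm², y = 83 mm, Ī = 219 700 mm⁴.
Web: 18 × 70, A = 1 260 mm², y = 35 mm, Ī = 514 500 mm⁴.
Hole (subtracted): ⌀10, A = 78.5398 mm², y = 83 mm, Ī = 490.874 mm⁴.
Centroid: ȳ = ΣA·y / ΣA = 71.0979 mm.
Transfer each piece to the horizontal centroidal axis using Ī + A·d² with d = y − 71.0979:
  flange: d = 11.9021 mm → contributes +772 173 mm⁴
  web: d = -36.0979 mm → contributes +2 156 354 mm⁴
  hole: d = 11.9021 mm → contributes −11616.8 mm⁴
Total I = 2 916 911 mm⁴.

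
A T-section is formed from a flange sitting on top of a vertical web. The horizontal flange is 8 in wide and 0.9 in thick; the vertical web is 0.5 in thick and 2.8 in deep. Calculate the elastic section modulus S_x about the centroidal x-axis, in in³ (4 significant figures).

S_x ≈ 1.835 in³

Decompose the section into non-overlapping parts with the origin at the bottom-left of its bounding rectangle.
Flange: 8 × 0.9, A = 7.2 in², y = 3.25 in, Ī = 0.486 in⁴.
Web: 0.5 × 2.8, A = 1.4 in², y = 1.4 in, Ī = 0.914667 in⁴.
Centroid: ȳ = ΣA·y / ΣA = 2.94884 in.
Transfer each piece to the centroidal x-axis using Ī + A·d² with d = y − 2.94884:
  flange: d = 0.301163 in → contributes +1.13903 in⁴
  web: d = -1.54884 in → contributes +4.27312 in⁴
Total I = 5.41216 in⁴.
Extreme fibre distance c = 2.94884 in; S = I/c = 1.83535 in³.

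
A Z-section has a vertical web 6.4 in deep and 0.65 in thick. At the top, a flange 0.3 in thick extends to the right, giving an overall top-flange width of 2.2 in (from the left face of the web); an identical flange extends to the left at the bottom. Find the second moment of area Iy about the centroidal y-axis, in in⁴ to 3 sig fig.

Iy ≈ 1.46 in⁴

Decompose the section into non-overlapping parts with the origin at the bottom-left of its bounding rectangle.
Web: 0.65 × 6.4, A = 4.16 in², x = 1.875 in, Ī = 0.14647 in⁴.
Top flange (beyond web): 1.55 × 0.3, A = 0.465 in², x = 2.975 in, Ī = 0.093097 in⁴.
Bottom flange (beyond web): 1.55 × 0.3, A = 0.465 in², x = 0.775 in, Ī = 0.093097 in⁴.
Centroid: x̄ = ΣA·x / ΣA = 1.875 in.
Transfer each piece to the centroidal y-axis using Ī + A·d² with d = x − 1.875:
  web: d = 0 in → contributes +0.14647 in⁴
  top flange (beyond web): d = 1.1 in → contributes +0.65575 in⁴
  bottom flange (beyond web): d = -1.1 in → contributes +0.65575 in⁴
Total I = 1.458 in⁴.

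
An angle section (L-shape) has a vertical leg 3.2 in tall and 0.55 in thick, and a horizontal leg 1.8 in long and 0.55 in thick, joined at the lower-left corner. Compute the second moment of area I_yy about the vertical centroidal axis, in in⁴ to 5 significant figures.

Decompose the section into non-overlapping parts with the origin at the bottom-left of its bounding rectangle.
Vertical leg: 0.55 × 3.2, A = 1.76 in², x = 0.275 in, Ī = 0.04436667 in⁴.
Horizontal leg (remainder): 1.25 × 0.55, A = 0.6875 in², x = 1.175 in, Ī = 0.08951823 in⁴.
Centroid: x̄ = ΣA·x / ΣA = 0.527809 in.
Transfer each piece to the vertical centroidal axis using Ī + A·d² with d = x − 0.527809:
  vertical leg: d = -0.252809 in → contributes +0.1568525 in⁴
  horizontal leg (remainder): d = 0.647191 in → contributes +0.3774819 in⁴
Total I = 0.5343343 in⁴.

I_yy ≈ 0.53433 in⁴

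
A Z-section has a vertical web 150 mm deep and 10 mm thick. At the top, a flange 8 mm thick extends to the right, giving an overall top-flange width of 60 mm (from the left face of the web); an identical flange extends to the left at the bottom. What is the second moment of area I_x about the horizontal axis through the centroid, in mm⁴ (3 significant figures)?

I_x ≈ 6.85 × 10⁶ mm⁴

Break the section into simple shapes (no overlaps), measuring from the bottom-left corner of the bounding box.
Web: 10 × 150, A = 1 500 mm², y = 75 mm, Ī = 2 812 500 mm⁴.
Top flange (beyond web): 50 × 8, A = 400 mm², y = 146 mm, Ī = 2133.3 mm⁴.
Bottom flange (beyond web): 50 × 8, A = 400 mm², y = 4 mm, Ī = 2133.3 mm⁴.
Centroid: ȳ = ΣA·y / ΣA = 75 mm.
Transfer each piece to the horizontal axis through the centroid using Ī + A·d² with d = y − 75:
  web: d = 0 mm → contributes +2 812 500 mm⁴
  top flange (beyond web): d = 71 mm → contributes +2 018 533 mm⁴
  bottom flange (beyond web): d = -71 mm → contributes +2 018 533 mm⁴
Total I = 6 849 567 mm⁴.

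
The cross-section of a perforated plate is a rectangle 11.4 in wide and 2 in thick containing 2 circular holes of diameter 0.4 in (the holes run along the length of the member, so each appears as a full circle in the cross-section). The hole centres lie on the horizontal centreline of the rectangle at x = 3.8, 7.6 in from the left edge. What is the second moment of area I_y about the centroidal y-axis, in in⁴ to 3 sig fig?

I_y ≈ 246 in⁴

Treat the section as a set of non-overlapping primitives; coordinates are from the bounding-box lower-left.
Plate: 11.4 × 2, A = 22.8 in², x = 5.7 in, Ī = 246.92 in⁴.
Hole 1 (subtracted): ⌀0.4, A = 0.12566 in², x = 3.8 in, Ī = 0.0012566 in⁴.
Hole 2 (subtracted): ⌀0.4, A = 0.12566 in², x = 7.6 in, Ī = 0.0012566 in⁴.
By symmetry the centroid is at mid-width, x̄ = 5.7 in.
Transfer each piece to the centroidal y-axis using Ī + A·d² with d = x − 5.7:
  plate: d = 0 in → contributes +246.92 in⁴
  hole 1: d = -1.9 in → contributes −0.4549 in⁴
  hole 2: d = 1.9 in → contributes −0.4549 in⁴
Total I = 246.01 in⁴.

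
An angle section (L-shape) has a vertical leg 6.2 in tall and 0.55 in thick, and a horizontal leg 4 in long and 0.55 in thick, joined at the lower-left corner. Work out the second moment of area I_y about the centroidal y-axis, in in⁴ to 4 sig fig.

Treat the section as a set of non-overlapping primitives; coordinates are from the bounding-box lower-left.
Vertical leg: 0.55 × 6.2, A = 3.41 in², x = 0.275 in, Ī = 0.0859604 in⁴.
Horizontal leg (remainder): 3.45 × 0.55, A = 1.8975 in², x = 2.275 in, Ī = 1.88208 in⁴.
Centroid: x̄ = ΣA·x / ΣA = 0.990026 in.
Transfer each piece to the centroidal y-axis using Ī + A·d² with d = x − 0.990026:
  vertical leg: d = -0.715026 in → contributes +1.82936 in⁴
  horizontal leg (remainder): d = 1.28497 in → contributes +5.01516 in⁴
Total I = 6.84452 in⁴.

I_y ≈ 6.845 in⁴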